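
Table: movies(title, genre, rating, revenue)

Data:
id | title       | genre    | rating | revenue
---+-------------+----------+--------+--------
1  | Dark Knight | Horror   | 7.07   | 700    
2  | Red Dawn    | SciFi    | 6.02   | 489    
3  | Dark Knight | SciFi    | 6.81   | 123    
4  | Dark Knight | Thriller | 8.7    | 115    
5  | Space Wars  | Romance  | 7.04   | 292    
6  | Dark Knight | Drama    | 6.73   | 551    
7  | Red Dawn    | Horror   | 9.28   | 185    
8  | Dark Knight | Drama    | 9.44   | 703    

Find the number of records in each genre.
SELECT genre, COUNT(*) as count
FROM movies
GROUP BY genre

Result:
  Drama: 2
  Horror: 2
  Romance: 1
  SciFi: 2
  Thriller: 1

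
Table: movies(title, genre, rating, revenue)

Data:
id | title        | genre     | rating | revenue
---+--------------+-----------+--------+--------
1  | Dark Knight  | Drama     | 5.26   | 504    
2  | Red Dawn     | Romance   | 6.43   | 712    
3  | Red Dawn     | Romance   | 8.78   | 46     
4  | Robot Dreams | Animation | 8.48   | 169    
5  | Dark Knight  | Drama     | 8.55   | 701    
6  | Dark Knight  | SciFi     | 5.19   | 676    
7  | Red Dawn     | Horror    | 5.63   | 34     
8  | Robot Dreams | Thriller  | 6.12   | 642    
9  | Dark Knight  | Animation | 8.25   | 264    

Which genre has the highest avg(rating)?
SELECT genre, AVG(rating) as val
FROM movies
GROUP BY genre
ORDER BY val DESC
LIMIT 1

Result: Animation with avg(rating) = 8.37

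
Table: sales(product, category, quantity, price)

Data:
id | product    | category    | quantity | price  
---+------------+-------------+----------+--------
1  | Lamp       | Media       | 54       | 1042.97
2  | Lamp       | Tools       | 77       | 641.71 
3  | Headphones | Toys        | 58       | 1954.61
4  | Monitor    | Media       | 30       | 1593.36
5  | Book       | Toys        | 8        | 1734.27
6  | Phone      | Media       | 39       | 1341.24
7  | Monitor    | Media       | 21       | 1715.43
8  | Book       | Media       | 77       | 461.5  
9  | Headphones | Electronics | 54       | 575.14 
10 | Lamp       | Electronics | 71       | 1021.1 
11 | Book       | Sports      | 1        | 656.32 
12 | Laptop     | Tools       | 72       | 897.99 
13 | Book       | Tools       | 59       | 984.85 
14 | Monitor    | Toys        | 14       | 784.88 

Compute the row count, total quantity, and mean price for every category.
SELECT category,
       COUNT(*) as cnt,
       SUM(quantity) as total_quantity,
       AVG(price) as avg_price
FROM sales
GROUP BY category

Result:
  Electronics: 2 records, 125 total quantity, 798.12 avg price
  Media: 5 records, 221 total quantity, 1230.90 avg price
  Sports: 1 records, 1 total quantity, 656.32 avg price
  Tools: 3 records, 208 total quantity, 841.52 avg price
  Toys: 3 records, 80 total quantity, 1491.25 avg price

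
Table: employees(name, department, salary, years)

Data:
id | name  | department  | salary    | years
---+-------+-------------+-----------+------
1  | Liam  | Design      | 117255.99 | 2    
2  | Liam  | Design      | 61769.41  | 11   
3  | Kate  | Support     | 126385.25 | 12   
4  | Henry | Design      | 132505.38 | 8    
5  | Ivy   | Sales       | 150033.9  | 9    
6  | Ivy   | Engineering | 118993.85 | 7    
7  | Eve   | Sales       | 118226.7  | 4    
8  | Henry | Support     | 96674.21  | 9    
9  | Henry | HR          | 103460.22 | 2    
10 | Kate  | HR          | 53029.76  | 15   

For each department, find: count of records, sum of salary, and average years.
SELECT department,
       COUNT(*) as cnt,
       SUM(salary) as total_salary,
       AVG(years) as avg_years
FROM employees
GROUP BY department

Result:
  Design: 3 records, 311530.78 total salary, 7.00 avg years
  Engineering: 1 records, 118993.85 total salary, 7.00 avg years
  HR: 2 records, 156489.98 total salary, 8.50 avg years
  Sales: 2 records, 268260.60 total salary, 6.50 avg years
  Support: 2 records, 223059.46 total salary, 10.50 avg years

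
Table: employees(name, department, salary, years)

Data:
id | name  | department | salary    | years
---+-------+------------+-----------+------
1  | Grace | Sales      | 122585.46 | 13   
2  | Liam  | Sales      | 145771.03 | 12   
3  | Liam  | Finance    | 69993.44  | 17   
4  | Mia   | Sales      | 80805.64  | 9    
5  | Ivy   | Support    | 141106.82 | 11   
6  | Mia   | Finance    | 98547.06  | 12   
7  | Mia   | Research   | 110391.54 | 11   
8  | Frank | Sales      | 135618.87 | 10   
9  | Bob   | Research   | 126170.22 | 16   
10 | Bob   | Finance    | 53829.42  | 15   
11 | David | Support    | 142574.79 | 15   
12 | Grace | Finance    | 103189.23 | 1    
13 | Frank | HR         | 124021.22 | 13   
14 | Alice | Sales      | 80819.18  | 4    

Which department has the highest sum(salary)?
SELECT department, SUM(salary) as val
FROM employees
GROUP BY department
ORDER BY val DESC
LIMIT 1

Result: Sales with sum(salary) = 565600.18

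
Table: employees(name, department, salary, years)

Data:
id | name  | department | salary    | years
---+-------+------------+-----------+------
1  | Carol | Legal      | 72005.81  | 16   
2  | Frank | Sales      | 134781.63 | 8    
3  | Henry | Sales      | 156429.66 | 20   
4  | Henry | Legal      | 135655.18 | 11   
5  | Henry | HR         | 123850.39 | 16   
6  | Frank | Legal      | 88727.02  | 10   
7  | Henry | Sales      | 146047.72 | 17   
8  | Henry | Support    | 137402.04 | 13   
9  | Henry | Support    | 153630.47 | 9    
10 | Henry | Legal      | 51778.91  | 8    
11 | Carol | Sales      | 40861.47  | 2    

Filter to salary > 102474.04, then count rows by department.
SELECT department, COUNT(*)
FROM employees
WHERE salary > 102474.04
GROUP BY department

Note: WHERE filters rows before grouping.

Result:
  HR: 1
  Legal: 1
  Sales: 3
  Support: 2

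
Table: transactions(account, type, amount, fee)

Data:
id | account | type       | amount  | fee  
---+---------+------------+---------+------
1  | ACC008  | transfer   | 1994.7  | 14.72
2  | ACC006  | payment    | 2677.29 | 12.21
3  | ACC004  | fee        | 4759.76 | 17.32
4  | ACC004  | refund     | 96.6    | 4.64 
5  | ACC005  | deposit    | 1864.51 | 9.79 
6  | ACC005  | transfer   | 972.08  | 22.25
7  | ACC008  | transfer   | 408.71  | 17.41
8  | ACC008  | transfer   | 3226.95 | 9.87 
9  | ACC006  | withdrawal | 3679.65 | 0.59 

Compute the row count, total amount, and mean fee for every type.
SELECT type,
       COUNT(*) as cnt,
       SUM(amount) as total_amount,
       AVG(fee) as avg_fee
FROM transactions
GROUP BY type

Result:
  deposit: 1 records, 1864.51 total amount, 9.79 avg fee
  fee: 1 records, 4759.76 total amount, 17.32 avg fee
  payment: 1 records, 2677.29 total amount, 12.21 avg fee
  refund: 1 records, 96.60 total amount, 4.64 avg fee
  transfer: 4 records, 6602.44 total amount, 16.06 avg fee
  withdrawal: 1 records, 3679.65 total amount, 0.59 avg fee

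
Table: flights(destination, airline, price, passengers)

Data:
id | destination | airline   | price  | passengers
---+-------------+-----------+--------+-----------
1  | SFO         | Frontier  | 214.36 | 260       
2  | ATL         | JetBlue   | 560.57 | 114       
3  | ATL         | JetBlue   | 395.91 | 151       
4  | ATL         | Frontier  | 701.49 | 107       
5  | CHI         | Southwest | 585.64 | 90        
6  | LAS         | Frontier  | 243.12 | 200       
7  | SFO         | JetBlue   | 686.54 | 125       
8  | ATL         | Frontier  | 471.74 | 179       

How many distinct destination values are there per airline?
SELECT airline, COUNT(DISTINCT destination)
FROM flights
GROUP BY airline

Result:
  Frontier: 3 distinct
  JetBlue: 2 distinct
  Southwest: 1 distinct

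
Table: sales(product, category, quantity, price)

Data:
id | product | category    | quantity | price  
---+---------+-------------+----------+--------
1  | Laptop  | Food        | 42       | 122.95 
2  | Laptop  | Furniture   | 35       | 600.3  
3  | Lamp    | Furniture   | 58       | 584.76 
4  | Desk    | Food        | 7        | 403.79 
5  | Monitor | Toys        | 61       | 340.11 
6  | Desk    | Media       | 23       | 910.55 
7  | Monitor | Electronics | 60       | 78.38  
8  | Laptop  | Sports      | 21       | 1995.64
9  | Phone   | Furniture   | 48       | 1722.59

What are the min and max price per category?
SELECT category, MIN(price), MAX(price)
FROM sales
GROUP BY category

Result:
  Electronics: min=78.38, max=78.38
  Food: min=122.95, max=403.79
  Furniture: min=584.76, max=1722.59
  Media: min=910.55, max=910.55
  Sports: min=1995.64, max=1995.64
  Toys: min=340.11, max=340.11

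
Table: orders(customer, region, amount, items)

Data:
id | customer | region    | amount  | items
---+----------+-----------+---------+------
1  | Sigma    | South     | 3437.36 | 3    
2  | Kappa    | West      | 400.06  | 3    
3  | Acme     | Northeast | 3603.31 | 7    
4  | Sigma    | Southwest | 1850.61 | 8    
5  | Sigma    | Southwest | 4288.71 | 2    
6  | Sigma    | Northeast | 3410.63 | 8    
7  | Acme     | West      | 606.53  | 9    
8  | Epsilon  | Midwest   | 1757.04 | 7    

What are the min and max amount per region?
SELECT region, MIN(amount), MAX(amount)
FROM orders
GROUP BY region

Result:
  Midwest: min=1757.04, max=1757.04
  Northeast: min=3410.63, max=3603.31
  South: min=3437.36, max=3437.36
  Southwest: min=1850.61, max=4288.71
  West: min=400.06, max=606.53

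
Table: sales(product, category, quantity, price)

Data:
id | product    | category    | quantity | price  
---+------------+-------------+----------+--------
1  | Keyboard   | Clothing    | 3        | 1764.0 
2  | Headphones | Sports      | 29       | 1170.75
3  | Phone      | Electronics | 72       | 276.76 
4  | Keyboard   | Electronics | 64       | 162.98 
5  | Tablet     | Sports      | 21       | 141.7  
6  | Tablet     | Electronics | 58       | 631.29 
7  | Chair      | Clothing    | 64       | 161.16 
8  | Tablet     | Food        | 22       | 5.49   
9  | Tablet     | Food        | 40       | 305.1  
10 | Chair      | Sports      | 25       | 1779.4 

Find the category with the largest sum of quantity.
SELECT category, SUM(quantity) as val
FROM sales
GROUP BY category
ORDER BY val DESC
LIMIT 1

Result: Electronics with sum(quantity) = 194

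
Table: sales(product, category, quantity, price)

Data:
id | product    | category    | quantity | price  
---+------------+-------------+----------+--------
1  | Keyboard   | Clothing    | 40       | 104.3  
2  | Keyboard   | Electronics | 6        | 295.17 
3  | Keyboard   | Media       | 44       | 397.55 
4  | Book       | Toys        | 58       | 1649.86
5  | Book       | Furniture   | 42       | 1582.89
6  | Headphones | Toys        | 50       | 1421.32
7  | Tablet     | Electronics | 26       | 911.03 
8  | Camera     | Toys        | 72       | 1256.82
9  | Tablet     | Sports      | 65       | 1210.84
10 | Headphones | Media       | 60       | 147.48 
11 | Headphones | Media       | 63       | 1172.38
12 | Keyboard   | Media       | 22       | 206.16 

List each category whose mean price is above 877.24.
SELECT category, AVG(price)
FROM sales
GROUP BY category
HAVING AVG(price) > 877.24

Result:
  Furniture: avg=1582.89
  Sports: avg=1210.84
  Toys: avg=1442.67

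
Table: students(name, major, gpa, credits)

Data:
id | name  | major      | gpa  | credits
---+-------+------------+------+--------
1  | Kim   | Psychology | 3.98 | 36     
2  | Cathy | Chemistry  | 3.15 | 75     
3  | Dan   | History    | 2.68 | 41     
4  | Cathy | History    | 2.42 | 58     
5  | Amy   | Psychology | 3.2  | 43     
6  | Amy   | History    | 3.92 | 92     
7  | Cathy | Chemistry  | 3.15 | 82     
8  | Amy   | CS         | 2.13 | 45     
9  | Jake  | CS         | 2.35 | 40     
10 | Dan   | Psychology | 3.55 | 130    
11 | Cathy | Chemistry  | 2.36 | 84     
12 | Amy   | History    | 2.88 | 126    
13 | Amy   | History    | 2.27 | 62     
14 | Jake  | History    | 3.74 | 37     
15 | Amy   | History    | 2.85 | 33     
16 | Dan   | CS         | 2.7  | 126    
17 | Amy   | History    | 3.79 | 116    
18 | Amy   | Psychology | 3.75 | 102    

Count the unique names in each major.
SELECT major, COUNT(DISTINCT name)
FROM students
GROUP BY major

Result:
  CS: 3 distinct
  Chemistry: 1 distinct
  History: 4 distinct
  Psychology: 3 distinct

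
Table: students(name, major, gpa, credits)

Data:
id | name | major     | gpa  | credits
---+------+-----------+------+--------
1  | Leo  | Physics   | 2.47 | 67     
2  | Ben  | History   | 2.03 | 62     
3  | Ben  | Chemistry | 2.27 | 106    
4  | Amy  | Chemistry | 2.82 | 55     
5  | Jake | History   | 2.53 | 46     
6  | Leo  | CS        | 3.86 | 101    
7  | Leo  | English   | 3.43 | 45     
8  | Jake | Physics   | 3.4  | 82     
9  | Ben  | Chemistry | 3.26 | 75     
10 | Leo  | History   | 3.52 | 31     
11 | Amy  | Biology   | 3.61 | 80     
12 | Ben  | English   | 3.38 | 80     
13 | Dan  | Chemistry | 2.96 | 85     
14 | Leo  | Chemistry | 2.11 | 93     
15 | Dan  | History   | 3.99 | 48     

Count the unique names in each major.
SELECT major, COUNT(DISTINCT name)
FROM students
GROUP BY major

Result:
  Biology: 1 distinct
  CS: 1 distinct
  Chemistry: 4 distinct
  English: 2 distinct
  History: 4 distinct
  Physics: 2 distinct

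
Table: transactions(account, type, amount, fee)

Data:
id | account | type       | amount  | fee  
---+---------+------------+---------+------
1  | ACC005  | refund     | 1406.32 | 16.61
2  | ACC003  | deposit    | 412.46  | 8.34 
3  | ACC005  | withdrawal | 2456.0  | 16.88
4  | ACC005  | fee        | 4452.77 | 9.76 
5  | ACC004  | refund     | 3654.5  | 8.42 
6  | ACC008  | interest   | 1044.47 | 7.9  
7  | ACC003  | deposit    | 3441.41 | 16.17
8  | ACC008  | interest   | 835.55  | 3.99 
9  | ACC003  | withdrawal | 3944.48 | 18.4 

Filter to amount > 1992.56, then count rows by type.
SELECT type, COUNT(*)
FROM transactions
WHERE amount > 1992.56
GROUP BY type

Note: WHERE filters rows before grouping.

Result:
  deposit: 1
  fee: 1
  refund: 1
  withdrawal: 2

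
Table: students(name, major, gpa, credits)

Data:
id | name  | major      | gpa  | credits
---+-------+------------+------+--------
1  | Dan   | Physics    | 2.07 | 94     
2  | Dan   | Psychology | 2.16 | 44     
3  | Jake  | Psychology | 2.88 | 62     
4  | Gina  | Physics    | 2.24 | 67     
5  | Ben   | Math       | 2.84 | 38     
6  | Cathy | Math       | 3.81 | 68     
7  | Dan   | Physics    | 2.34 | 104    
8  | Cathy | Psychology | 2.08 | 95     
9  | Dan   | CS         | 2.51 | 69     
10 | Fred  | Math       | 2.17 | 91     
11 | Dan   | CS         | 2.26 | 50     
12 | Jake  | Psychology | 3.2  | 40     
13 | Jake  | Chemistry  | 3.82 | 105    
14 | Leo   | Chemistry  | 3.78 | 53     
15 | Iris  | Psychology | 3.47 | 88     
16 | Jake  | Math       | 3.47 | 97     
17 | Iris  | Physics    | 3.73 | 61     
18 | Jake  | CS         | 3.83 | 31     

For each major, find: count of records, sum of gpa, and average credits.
SELECT major,
       COUNT(*) as cnt,
       SUM(gpa) as total_gpa,
       AVG(credits) as avg_credits
FROM students
GROUP BY major

Result:
  CS: 3 records, 8.60 total gpa, 50.00 avg credits
  Chemistry: 2 records, 7.60 total gpa, 79.00 avg credits
  Math: 4 records, 12.29 total gpa, 73.50 avg credits
  Physics: 4 records, 10.38 total gpa, 81.50 avg credits
  Psychology: 5 records, 13.79 total gpa, 65.80 avg credits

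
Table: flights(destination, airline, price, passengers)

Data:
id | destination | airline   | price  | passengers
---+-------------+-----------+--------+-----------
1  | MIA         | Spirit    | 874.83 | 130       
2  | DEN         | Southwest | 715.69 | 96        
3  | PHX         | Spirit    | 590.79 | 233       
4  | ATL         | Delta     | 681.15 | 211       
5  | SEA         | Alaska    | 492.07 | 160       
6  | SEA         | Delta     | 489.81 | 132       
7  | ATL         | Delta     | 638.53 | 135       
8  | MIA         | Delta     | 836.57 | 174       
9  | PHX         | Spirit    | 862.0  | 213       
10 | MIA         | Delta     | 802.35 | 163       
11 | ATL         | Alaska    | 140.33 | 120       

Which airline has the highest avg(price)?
SELECT airline, AVG(price) as val
FROM flights
GROUP BY airline
ORDER BY val DESC
LIMIT 1

Result: Spirit with avg(price) = 775.87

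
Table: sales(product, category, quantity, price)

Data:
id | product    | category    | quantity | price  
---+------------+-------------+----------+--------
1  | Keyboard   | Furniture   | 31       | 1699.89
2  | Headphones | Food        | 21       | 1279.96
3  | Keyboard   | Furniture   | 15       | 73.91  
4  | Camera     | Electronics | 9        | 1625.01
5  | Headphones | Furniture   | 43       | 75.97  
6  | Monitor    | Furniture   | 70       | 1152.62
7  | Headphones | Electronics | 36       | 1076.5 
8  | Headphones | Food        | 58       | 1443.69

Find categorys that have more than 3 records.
SELECT category, COUNT(*) as cnt
FROM sales
GROUP BY category
HAVING COUNT(*) > 3

Result:
  Furniture: 4

Note: HAVING filters groups after aggregation, WHERE filters rows before.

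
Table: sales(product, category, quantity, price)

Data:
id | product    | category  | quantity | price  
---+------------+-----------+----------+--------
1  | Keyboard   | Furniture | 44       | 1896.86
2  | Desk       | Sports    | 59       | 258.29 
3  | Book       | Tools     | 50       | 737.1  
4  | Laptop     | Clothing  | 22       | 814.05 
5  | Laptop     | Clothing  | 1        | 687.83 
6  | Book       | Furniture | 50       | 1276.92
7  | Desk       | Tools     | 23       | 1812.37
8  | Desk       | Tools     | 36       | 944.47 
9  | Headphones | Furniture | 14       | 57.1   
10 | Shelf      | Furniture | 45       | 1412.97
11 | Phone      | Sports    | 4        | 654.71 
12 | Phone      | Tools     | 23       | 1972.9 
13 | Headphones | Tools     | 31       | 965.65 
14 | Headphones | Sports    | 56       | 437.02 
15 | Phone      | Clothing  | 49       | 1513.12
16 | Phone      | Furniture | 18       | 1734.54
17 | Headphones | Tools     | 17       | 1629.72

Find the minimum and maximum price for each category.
SELECT category, MIN(price), MAX(price)
FROM sales
GROUP BY category

Result:
  Clothing: min=687.83, max=1513.12
  Furniture: min=57.10, max=1896.86
  Sports: min=258.29, max=654.71
  Tools: min=737.10, max=1972.90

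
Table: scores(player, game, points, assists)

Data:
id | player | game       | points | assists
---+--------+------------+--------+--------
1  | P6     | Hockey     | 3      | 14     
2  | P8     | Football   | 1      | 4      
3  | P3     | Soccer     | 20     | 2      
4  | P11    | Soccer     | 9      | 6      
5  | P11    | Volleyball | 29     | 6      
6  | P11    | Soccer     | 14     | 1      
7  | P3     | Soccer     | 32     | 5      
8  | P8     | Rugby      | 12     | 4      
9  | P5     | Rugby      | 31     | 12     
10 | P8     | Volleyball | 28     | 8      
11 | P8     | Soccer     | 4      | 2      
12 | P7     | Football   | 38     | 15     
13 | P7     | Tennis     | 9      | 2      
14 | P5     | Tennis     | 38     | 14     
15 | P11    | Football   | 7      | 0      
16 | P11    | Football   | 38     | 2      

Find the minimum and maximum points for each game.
SELECT game, MIN(points), MAX(points)
FROM scores
GROUP BY game

Result:
  Football: min=1, max=38
  Hockey: min=3, max=3
  Rugby: min=12, max=31
  Soccer: min=4, max=32
  Tennis: min=9, max=38
  Volleyball: min=28, max=29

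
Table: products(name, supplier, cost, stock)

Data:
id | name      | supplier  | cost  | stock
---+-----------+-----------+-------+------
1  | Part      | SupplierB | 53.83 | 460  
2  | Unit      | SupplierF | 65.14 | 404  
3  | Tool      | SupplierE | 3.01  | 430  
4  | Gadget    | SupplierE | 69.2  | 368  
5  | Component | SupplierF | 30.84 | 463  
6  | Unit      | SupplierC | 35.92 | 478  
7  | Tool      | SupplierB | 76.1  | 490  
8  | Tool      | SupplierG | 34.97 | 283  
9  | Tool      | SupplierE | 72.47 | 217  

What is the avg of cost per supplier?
SELECT supplier, AVG(cost) as result
FROM products
GROUP BY supplier

Result:
  SupplierB: 64.97
  SupplierC: 35.92
  SupplierE: 48.23
  SupplierF: 47.99
  SupplierG: 34.97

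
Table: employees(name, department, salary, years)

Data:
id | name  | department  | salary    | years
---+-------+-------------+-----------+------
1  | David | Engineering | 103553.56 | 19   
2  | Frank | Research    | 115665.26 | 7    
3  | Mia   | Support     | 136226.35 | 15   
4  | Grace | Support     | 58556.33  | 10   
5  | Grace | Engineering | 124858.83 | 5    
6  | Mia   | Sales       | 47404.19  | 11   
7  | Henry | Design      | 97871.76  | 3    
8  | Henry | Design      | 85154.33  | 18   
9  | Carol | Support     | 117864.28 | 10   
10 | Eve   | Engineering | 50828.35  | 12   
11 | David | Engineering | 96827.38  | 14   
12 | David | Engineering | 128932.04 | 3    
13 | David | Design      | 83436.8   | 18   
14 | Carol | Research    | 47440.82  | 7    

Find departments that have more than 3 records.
SELECT department, COUNT(*) as cnt
FROM employees
GROUP BY department
HAVING COUNT(*) > 3

Result:
  Engineering: 5

Note: HAVING filters groups after aggregation, WHERE filters rows before.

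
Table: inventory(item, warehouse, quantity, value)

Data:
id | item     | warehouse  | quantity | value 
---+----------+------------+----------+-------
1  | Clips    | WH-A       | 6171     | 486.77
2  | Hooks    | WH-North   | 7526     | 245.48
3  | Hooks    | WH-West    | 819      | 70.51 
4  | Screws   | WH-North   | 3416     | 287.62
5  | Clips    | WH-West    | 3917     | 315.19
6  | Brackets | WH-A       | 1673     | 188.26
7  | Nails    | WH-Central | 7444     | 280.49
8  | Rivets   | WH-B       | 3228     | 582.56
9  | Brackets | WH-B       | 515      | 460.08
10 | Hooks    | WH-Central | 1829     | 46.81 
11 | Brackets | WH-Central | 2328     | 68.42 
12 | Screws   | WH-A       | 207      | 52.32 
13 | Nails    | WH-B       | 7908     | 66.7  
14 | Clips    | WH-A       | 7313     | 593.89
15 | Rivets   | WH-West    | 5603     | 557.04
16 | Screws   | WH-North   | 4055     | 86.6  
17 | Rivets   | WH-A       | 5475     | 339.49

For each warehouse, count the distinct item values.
SELECT warehouse, COUNT(DISTINCT item)
FROM inventory
GROUP BY warehouse

Result:
  WH-A: 4 distinct
  WH-B: 3 distinct
  WH-Central: 3 distinct
  WH-North: 2 distinct
  WH-West: 3 distinct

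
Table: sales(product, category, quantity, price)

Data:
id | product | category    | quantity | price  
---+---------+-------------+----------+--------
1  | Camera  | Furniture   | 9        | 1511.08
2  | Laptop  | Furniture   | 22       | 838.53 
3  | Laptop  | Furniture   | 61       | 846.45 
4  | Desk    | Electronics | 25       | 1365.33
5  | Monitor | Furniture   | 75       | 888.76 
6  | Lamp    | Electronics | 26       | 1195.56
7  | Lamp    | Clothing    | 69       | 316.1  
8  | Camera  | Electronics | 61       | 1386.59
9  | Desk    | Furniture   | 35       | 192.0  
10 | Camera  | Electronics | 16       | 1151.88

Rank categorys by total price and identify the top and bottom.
SELECT category, SUM(price)
FROM sales
GROUP BY category
ORDER BY SUM(price)

All groups:
  Clothing: 316.10
  Furniture: 4276.82
  Electronics: 5099.36

Highest: Electronics (5099.36)
Lowest: Clothing (316.10)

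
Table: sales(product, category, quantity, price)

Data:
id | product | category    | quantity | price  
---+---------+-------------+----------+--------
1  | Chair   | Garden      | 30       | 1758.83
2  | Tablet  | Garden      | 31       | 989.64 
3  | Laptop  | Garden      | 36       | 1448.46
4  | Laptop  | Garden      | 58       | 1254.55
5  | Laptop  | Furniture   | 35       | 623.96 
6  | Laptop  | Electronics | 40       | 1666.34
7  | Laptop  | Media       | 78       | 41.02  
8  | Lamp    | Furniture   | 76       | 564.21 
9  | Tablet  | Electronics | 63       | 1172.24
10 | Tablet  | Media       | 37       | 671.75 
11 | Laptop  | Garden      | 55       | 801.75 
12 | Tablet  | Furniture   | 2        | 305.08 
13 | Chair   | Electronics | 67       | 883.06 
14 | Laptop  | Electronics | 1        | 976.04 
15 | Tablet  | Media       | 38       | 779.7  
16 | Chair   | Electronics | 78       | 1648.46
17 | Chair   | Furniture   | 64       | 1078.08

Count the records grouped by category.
SELECT category, COUNT(*) as count
FROM sales
GROUP BY category

Result:
  Electronics: 5
  Furniture: 4
  Garden: 5
  Media: 3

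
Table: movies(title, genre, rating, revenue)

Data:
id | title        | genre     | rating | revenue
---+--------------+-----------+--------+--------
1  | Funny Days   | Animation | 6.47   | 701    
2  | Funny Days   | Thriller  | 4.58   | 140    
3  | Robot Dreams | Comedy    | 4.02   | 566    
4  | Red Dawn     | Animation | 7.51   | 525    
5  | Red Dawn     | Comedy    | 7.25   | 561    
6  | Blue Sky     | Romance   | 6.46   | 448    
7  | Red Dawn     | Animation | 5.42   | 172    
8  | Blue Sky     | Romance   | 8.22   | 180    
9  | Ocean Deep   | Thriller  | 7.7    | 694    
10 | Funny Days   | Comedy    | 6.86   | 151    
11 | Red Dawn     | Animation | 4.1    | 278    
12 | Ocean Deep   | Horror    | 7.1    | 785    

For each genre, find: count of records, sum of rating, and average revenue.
SELECT genre,
       COUNT(*) as cnt,
       SUM(rating) as total_rating,
       AVG(revenue) as avg_revenue
FROM movies
GROUP BY genre

Result:
  Animation: 4 records, 23.50 total rating, 419.00 avg revenue
  Comedy: 3 records, 18.13 total rating, 426.00 avg revenue
  Horror: 1 records, 7.10 total rating, 785.00 avg revenue
  Romance: 2 records, 14.68 total rating, 314.00 avg revenue
  Thriller: 2 records, 12.28 total rating, 417.00 avg revenue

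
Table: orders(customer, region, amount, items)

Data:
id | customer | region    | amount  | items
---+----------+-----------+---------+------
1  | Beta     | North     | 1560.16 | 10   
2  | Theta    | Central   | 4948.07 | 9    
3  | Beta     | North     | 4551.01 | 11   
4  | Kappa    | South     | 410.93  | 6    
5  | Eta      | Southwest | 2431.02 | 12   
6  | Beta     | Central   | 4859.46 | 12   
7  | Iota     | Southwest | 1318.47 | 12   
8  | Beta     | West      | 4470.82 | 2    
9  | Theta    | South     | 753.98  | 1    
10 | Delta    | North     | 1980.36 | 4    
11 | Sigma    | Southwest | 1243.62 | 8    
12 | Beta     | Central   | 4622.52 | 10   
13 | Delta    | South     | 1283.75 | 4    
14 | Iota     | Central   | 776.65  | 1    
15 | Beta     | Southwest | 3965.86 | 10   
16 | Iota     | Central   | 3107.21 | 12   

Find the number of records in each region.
SELECT region, COUNT(*) as count
FROM orders
GROUP BY region

Result:
  Central: 5
  North: 3
  South: 3
  Southwest: 4
  West: 1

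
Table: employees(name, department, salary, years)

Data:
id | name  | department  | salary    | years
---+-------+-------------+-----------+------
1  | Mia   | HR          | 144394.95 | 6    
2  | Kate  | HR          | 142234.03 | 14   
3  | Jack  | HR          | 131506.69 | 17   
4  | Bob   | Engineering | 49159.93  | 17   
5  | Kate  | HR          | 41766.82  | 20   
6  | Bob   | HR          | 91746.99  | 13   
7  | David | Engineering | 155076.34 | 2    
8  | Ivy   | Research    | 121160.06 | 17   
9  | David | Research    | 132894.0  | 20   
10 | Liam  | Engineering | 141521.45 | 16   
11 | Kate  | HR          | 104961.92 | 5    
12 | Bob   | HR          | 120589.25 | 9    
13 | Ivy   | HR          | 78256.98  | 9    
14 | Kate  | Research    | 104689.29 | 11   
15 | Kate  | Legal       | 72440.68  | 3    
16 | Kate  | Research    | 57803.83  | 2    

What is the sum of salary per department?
SELECT department, SUM(salary) as result
FROM employees
GROUP BY department

Result:
  Engineering: 345757.72
  HR: 855457.63
  Legal: 72440.68
  Research: 416547.18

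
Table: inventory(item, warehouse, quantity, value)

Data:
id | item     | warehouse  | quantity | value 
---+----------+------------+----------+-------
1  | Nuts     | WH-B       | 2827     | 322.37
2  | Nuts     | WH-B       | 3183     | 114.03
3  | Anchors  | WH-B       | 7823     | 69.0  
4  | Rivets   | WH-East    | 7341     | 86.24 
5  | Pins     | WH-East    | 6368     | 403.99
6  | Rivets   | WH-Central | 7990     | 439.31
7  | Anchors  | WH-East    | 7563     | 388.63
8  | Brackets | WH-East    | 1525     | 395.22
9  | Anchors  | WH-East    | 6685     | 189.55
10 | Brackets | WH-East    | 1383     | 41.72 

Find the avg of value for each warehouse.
SELECT warehouse, AVG(value) as result
FROM inventory
GROUP BY warehouse

Result:
  WH-B: 168.47
  WH-Central: 439.31
  WH-East: 250.89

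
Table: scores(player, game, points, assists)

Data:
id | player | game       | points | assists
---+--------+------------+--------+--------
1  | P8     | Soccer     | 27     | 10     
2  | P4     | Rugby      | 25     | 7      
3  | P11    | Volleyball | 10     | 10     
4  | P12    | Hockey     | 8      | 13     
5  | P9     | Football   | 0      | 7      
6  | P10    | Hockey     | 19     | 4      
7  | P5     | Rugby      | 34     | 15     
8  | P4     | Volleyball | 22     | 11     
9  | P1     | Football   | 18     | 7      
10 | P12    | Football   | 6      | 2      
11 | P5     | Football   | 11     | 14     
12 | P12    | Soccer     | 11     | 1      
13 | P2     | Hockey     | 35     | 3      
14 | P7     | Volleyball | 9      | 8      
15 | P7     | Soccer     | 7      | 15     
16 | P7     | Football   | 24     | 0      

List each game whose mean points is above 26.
SELECT game, AVG(points)
FROM scores
GROUP BY game
HAVING AVG(points) > 26

Result:
  Rugby: avg=29.50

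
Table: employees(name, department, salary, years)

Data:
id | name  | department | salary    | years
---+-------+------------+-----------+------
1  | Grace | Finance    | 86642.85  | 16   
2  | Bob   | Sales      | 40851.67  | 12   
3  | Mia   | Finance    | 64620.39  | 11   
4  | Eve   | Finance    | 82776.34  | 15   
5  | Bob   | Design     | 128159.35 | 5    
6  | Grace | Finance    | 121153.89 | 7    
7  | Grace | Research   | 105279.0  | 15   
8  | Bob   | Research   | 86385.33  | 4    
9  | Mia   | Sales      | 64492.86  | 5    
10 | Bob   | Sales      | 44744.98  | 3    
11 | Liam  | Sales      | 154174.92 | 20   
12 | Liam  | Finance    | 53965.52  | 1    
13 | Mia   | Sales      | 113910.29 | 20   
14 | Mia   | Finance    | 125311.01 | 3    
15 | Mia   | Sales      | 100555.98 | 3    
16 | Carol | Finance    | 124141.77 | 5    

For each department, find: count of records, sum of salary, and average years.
SELECT department,
       COUNT(*) as cnt,
       SUM(salary) as total_salary,
       AVG(years) as avg_years
FROM employees
GROUP BY department

Result:
  Design: 1 records, 128159.35 total salary, 5.00 avg years
  Finance: 7 records, 658611.77 total salary, 8.29 avg years
  Research: 2 records, 191664.33 total salary, 9.50 avg years
  Sales: 6 records, 518730.70 total salary, 10.50 avg years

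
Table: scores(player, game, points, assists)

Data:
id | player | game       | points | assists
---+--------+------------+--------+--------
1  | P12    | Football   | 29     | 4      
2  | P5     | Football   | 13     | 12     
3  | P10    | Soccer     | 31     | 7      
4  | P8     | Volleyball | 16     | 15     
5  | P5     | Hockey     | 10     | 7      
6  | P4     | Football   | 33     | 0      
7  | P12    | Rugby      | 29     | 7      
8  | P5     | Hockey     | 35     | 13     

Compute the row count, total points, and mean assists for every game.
SELECT game,
       COUNT(*) as cnt,
       SUM(points) as total_points,
       AVG(assists) as avg_assists
FROM scores
GROUP BY game

Result:
  Football: 3 records, 75 total points, 5.33 avg assists
  Hockey: 2 records, 45 total points, 10.00 avg assists
  Rugby: 1 records, 29 total points, 7.00 avg assists
  Soccer: 1 records, 31 total points, 7.00 avg assists
  Volleyball: 1 records, 16 total points, 15.00 avg assists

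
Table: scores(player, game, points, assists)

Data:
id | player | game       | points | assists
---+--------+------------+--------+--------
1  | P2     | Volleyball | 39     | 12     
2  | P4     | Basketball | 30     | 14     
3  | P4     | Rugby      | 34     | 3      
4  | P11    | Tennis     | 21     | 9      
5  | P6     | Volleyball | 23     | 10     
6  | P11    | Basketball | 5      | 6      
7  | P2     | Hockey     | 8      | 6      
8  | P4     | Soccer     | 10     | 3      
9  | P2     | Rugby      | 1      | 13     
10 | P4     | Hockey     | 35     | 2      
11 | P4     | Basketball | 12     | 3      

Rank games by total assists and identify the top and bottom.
SELECT game, SUM(assists)
FROM scores
GROUP BY game
ORDER BY SUM(assists)

All groups:
  Soccer: 3
  Hockey: 8
  Tennis: 9
  Rugby: 16
  Volleyball: 22
  Basketball: 23

Highest: Basketball (23)
Lowest: Soccer (3)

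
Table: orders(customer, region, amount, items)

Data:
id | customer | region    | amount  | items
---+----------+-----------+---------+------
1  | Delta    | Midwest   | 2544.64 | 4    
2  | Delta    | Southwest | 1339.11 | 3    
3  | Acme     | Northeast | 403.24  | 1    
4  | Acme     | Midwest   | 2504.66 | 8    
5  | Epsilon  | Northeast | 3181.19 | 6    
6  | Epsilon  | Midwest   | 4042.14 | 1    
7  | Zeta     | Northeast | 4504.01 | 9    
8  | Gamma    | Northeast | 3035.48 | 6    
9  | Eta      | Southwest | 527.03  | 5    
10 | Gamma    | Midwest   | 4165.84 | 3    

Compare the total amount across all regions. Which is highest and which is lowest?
SELECT region, SUM(amount)
FROM orders
GROUP BY region
ORDER BY SUM(amount)

All groups:
  Southwest: 1866.14
  Northeast: 11123.92
  Midwest: 13257.28

Highest: Midwest (13257.28)
Lowest: Southwest (1866.14)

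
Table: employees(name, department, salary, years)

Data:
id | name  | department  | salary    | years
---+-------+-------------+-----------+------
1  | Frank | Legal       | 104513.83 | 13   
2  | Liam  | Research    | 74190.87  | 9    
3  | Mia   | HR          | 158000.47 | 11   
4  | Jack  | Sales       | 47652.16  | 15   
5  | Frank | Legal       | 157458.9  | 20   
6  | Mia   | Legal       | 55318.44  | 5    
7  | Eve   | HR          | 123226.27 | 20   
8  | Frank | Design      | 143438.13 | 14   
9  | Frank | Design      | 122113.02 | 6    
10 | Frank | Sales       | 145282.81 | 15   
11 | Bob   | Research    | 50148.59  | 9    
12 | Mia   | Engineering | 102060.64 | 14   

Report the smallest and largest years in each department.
SELECT department, MIN(years), MAX(years)
FROM employees
GROUP BY department

Result:
  Design: min=6, max=14
  Engineering: min=14, max=14
  HR: min=11, max=20
  Legal: min=5, max=20
  Research: min=9, max=9
  Sales: min=15, max=15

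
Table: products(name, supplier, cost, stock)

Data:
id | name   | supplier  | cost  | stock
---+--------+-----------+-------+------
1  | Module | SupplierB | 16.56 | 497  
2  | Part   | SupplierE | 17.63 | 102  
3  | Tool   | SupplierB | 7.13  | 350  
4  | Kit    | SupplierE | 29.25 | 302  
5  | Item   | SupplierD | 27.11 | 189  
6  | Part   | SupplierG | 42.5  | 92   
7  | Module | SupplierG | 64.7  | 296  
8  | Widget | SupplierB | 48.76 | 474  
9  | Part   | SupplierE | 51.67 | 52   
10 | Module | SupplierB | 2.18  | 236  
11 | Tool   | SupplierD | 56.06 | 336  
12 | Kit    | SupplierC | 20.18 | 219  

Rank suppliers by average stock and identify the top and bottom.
SELECT supplier, AVG(stock)
FROM products
GROUP BY supplier
ORDER BY AVG(stock)

All groups:
  SupplierE: 152.00
  SupplierG: 194.00
  SupplierC: 219.00
  SupplierD: 262.50
  SupplierB: 389.25

Highest: SupplierB (389.25)
Lowest: SupplierE (152.00)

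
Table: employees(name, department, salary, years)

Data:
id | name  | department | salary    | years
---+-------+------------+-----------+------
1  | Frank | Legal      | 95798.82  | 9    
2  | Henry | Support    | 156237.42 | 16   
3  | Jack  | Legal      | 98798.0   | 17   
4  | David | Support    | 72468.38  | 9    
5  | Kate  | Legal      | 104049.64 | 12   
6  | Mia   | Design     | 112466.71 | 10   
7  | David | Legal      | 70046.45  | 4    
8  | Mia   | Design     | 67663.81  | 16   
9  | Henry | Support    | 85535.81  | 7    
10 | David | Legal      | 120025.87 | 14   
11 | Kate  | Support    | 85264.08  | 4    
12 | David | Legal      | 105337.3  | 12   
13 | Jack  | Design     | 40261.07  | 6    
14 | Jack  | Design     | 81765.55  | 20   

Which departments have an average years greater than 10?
SELECT department, AVG(years)
FROM employees
GROUP BY department
HAVING AVG(years) > 10

Result:
  Design: avg=13.00
  Legal: avg=11.33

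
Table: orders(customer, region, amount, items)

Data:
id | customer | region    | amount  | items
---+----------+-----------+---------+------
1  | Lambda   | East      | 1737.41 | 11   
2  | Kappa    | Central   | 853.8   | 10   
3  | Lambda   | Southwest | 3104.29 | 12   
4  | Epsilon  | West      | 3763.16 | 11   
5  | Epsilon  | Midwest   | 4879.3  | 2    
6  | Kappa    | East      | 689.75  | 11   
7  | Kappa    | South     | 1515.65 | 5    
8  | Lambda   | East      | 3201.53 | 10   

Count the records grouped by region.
SELECT region, COUNT(*) as count
FROM orders
GROUP BY region

Result:
  Central: 1
  East: 3
  Midwest: 1
  South: 1
  Southwest: 1
  West: 1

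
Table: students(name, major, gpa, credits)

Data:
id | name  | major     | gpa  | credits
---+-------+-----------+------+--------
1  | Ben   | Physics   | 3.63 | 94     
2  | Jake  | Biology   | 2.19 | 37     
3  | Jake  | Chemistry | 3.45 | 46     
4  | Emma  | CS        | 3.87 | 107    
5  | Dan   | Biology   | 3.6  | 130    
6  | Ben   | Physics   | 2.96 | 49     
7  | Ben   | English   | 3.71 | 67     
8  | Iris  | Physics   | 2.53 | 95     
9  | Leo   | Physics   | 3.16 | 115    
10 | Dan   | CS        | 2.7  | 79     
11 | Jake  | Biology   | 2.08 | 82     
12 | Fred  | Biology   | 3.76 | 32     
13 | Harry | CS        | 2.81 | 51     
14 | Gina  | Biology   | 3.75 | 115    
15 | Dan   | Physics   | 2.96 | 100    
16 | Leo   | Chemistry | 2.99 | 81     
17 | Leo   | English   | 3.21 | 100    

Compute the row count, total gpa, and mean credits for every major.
SELECT major,
       COUNT(*) as cnt,
       SUM(gpa) as total_gpa,
       AVG(credits) as avg_credits
FROM students
GROUP BY major

Result:
  Biology: 5 records, 15.38 total gpa, 79.20 avg credits
  CS: 3 records, 9.38 total gpa, 79.00 avg credits
  Chemistry: 2 records, 6.44 total gpa, 63.50 avg credits
  English: 2 records, 6.92 total gpa, 83.50 avg credits
  Physics: 5 records, 15.24 total gpa, 90.60 avg credits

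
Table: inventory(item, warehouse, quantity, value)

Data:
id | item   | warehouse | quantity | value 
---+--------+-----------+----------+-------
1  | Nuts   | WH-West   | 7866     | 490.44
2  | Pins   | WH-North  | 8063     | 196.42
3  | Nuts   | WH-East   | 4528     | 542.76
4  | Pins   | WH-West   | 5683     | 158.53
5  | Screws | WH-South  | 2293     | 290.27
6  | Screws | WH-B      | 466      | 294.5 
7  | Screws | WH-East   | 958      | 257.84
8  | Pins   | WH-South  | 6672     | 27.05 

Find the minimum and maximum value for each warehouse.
SELECT warehouse, MIN(value), MAX(value)
FROM inventory
GROUP BY warehouse

Result:
  WH-B: min=294.50, max=294.50
  WH-East: min=257.84, max=542.76
  WH-North: min=196.42, max=196.42
  WH-South: min=27.05, max=290.27
  WH-West: min=158.53, max=490.44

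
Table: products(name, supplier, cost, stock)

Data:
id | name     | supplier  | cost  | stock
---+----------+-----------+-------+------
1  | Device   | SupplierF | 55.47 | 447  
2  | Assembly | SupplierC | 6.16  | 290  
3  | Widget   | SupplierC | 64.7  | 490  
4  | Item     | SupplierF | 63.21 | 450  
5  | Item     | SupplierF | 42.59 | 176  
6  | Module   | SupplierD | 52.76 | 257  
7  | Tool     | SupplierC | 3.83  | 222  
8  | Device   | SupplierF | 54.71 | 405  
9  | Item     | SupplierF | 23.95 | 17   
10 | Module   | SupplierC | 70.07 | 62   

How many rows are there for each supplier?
SELECT supplier, COUNT(*) as count
FROM products
GROUP BY supplier

Result:
  SupplierC: 4
  SupplierD: 1
  SupplierF: 5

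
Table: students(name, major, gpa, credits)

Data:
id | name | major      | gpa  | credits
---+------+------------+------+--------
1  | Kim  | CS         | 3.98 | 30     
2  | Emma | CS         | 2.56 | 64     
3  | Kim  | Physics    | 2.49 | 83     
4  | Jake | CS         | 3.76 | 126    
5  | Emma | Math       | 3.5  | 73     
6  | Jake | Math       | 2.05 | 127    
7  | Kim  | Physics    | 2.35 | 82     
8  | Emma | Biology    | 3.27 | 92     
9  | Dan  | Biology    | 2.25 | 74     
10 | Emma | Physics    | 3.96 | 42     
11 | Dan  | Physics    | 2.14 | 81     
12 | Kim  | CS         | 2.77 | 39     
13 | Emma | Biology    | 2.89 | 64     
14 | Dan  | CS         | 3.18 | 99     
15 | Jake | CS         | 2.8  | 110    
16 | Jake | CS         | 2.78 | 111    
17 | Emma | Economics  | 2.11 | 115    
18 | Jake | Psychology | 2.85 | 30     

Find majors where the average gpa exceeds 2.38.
SELECT major, AVG(gpa)
FROM students
GROUP BY major
HAVING AVG(gpa) > 2.38

Result:
  Biology: avg=2.80
  CS: avg=3.12
  Math: avg=2.78
  Physics: avg=2.74
  Psychology: avg=2.85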